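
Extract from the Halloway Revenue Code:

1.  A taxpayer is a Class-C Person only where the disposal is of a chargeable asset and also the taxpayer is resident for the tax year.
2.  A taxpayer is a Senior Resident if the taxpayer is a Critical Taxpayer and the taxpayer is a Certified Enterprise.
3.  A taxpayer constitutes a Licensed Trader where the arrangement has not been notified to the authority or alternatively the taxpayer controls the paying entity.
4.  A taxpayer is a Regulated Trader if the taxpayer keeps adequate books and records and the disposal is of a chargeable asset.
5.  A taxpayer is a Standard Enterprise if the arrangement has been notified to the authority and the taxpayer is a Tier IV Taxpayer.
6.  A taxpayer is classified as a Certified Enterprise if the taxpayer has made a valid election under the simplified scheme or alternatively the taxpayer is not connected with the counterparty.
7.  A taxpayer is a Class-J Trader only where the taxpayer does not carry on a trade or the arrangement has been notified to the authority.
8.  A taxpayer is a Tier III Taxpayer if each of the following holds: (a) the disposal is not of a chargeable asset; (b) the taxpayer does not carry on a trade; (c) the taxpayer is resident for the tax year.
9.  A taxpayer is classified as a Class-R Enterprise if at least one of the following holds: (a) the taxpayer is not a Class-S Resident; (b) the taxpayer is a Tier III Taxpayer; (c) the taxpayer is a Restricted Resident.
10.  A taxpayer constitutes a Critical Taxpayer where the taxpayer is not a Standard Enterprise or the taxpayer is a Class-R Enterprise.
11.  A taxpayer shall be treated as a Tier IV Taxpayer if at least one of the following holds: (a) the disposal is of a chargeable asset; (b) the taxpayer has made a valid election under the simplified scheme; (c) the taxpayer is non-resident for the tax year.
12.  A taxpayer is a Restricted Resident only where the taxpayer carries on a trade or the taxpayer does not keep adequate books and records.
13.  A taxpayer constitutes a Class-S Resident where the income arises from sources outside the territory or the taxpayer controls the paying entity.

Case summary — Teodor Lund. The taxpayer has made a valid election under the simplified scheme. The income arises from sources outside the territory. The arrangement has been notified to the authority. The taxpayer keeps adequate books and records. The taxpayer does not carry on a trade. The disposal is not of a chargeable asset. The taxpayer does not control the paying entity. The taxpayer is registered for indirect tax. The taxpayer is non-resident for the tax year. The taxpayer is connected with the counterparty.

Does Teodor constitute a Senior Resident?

paragraph 11 — Tier IV Taxpayer: [the disposal is of a chargeable asset? no] OR [the taxpayer has made a valid election under the simplified scheme? yes] OR [the taxpayer is non-resident for the tax year? yes] → satisfied.
paragraph 5 — Standard Enterprise: [the arrangement has been notified to the authority? yes] AND [Tier IV Taxpayer (paragraph 11)? yes] → satisfied.
paragraph 13 — Class-S Resident: [the income arises from sources outside the territory? yes] OR [the taxpayer controls the paying entity? no] → satisfied.
paragraph 8 — Tier III Taxpayer: [the disposal is not of a chargeable asset? yes] AND [the taxpayer does not carry on a trade? yes] AND [the taxpayer is resident for the tax year? no] → not satisfied.
paragraph 12 — Restricted Resident: [the taxpayer carries on a trade? no] OR [the taxpayer does not keep adequate books and records? no] → not satisfied.
paragraph 9 — Class-R Enterprise: [not a Class-S Resident (paragraph 13)? no] OR [Tier III Taxpayer (paragraph 8)? no] OR [Restricted Resident (paragraph 12)? no] → not satisfied.
paragraph 10 — Critical Taxpayer: [not a Standard Enterprise (paragraph 5)? no] OR [Class-R Enterprise (paragraph 9)? no] → not satisfied.
paragraph 6 — Certified Enterprise: [the taxpayer has made a valid election under the simplified scheme? yes] OR [the taxpayer is not connected with the counterparty? no] → satisfied.
paragraph 2 — Senior Resident: [Critical Taxpayer (paragraph 10)? no] AND [Certified Enterprise (paragraph 6)? yes] → not satisfied.

No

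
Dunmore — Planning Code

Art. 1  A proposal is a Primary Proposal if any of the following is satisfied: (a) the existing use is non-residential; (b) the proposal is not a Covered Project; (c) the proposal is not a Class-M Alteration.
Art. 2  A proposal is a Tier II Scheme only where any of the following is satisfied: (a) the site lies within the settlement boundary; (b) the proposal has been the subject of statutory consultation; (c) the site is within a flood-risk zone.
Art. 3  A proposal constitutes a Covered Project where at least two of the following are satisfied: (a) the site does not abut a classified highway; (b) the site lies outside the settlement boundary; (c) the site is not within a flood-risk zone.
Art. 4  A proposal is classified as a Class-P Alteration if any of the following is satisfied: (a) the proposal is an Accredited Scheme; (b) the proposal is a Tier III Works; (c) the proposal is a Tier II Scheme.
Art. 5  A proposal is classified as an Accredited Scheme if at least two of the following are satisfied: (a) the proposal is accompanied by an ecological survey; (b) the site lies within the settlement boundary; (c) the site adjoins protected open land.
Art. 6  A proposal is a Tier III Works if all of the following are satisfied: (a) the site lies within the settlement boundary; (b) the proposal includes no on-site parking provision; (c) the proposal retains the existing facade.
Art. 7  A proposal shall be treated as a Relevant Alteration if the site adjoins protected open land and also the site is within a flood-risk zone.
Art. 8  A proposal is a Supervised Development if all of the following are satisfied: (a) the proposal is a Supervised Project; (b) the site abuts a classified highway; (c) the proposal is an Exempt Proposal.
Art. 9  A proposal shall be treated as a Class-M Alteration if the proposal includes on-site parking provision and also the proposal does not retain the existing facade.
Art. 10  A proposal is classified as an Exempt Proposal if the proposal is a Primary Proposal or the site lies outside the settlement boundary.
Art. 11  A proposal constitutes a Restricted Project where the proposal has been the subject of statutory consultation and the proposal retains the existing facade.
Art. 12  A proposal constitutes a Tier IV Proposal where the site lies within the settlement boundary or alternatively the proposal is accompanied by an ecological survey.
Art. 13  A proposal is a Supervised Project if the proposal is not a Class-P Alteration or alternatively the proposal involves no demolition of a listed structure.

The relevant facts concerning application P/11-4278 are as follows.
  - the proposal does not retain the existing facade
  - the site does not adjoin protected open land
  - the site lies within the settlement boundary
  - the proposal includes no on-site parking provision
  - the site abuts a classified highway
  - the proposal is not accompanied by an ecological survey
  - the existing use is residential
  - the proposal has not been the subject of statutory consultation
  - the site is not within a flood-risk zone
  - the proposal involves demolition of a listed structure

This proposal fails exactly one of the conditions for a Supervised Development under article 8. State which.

article 5 — Accredited Scheme: the proposal is accompanied by an ecological survey? no; the site lies within the settlement boundary? yes; the site adjoins protected open land? no — 1 of 3 hold (need ≥2) → not satisfied.
article 6 — Tier III Works: [the site lies within the settlement boundary? yes] AND [the proposal includes no on-site parking provision? yes] AND [the proposal retains the existing facade? no] → not satisfied.
article 2 — Tier II Scheme: [the site lies within the settlement boundary? yes] OR [the proposal has been the subject of statutory consultation? no] OR [the site is within a flood-risk zone? no] → satisfied.
article 4 — Class-P Alteration: [Accredited Scheme (article 5)? no] OR [Tier III Works (article 6)? no] OR [Tier II Scheme (article 2)? yes] → satisfied.
article 13 — Supervised Project: [not a Class-P Alteration (article 4)? no] OR [the proposal involves no demolition of a listed structure? no] → not satisfied.
article 3 — Covered Project: the site does not abut a classified highway? no; the site lies outside the settlement boundary? no; the site is not within a flood-risk zone? yes — 1 of 3 hold (need ≥2) → not satisfied.
article 9 — Class-M Alteration: [the proposal includes on-site parking provision? no] AND [the proposal does not retain the existing facade? yes] → not satisfied.
article 1 — Primary Proposal: [the existing use is non-residential? no] OR [not a Covered Project (article 3)? yes] OR [not a Class-M Alteration (article 9)? yes] → satisfied.
article 10 — Exempt Proposal: [Primary Proposal (article 1)? yes] OR [the site lies outside the settlement boundary? no] → satisfied.
article 8 — Supervised Development: [Supervised Project (article 13)? no] AND [the site abuts a classified highway? yes] AND [Exempt Proposal (article 10)? yes] → not satisfied.

Supervised Project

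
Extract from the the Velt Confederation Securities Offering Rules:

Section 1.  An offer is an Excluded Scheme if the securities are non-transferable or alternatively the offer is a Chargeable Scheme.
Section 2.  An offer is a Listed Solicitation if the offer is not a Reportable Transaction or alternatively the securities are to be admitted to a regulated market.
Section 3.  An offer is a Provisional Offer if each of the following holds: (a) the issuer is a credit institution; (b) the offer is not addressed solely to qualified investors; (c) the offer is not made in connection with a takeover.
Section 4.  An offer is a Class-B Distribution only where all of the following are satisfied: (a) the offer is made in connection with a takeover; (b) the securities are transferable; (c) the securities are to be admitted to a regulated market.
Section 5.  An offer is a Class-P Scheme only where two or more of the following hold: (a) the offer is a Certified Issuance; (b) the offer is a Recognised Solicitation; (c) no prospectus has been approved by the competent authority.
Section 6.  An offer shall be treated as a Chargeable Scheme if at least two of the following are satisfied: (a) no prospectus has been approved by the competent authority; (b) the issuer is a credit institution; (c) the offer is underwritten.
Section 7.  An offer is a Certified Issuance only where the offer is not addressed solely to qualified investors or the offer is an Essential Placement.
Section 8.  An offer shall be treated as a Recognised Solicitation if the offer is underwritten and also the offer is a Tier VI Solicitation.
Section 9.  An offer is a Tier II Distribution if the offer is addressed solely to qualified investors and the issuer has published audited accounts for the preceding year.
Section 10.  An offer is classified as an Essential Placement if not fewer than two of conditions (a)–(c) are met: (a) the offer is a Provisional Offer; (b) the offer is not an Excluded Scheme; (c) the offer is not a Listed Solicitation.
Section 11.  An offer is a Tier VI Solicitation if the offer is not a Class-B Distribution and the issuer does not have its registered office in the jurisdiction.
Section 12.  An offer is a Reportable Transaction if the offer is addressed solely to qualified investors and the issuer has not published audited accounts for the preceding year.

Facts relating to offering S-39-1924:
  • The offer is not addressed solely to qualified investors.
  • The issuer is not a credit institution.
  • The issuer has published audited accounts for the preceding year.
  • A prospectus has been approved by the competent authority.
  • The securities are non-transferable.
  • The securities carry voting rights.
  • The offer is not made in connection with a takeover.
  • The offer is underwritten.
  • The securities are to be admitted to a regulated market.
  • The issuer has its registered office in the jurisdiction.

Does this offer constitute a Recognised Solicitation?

Under section 4: the offer is made in connection with a takeover? no; and the securities are transferable? no; and the securities are to be admitted to a regulated market? yes. So the offer is not a Class-B Distribution.
Under section 11: not a Class-B Distribution (section 4)? yes; and the issuer does not have its registered office in the jurisdiction? no. So the offer is not a Tier VI Solicitation.
Under section 8: the offer is underwritten? yes; and Tier VI Solicitation (section 11)? no. So the offer is not a Recognised Solicitation.

No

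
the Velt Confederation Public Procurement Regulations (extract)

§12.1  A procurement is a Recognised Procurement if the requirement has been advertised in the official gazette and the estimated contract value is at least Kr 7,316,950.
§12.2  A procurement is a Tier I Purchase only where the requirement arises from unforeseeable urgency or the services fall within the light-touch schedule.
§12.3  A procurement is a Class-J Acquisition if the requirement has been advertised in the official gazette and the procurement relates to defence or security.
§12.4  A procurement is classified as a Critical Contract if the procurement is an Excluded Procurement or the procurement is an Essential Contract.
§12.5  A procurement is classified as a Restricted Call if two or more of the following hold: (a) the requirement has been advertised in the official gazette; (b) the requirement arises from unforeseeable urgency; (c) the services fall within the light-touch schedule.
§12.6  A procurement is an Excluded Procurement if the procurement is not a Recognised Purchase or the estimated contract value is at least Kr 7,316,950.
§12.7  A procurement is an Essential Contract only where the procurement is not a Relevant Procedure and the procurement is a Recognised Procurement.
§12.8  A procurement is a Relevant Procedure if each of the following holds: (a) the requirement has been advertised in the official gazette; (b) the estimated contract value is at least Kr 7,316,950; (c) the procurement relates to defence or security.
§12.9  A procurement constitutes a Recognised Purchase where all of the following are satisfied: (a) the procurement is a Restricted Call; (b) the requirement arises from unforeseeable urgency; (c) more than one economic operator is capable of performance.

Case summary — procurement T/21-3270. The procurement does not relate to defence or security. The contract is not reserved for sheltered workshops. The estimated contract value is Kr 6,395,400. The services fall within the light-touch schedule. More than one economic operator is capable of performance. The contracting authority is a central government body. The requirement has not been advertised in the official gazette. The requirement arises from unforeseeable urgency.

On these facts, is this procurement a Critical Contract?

§12.5 — Restricted Call: the requirement has been advertised in the official gazette? no; the requirement arises from unforeseeable urgency? yes; the services fall within the light-touch schedule? yes — 2 of 3 hold (need ≥2) → satisfied.
§12.9 — Recognised Purchase: [Restricted Call (§12.5)? yes] AND [the requirement arises from unforeseeable urgency? yes] AND [more than one economic operator is capable of performance? yes] → satisfied.
§12.6 — Excluded Procurement: [not a Recognised Purchase (§12.9)? no] OR [estimated contract value: Kr 6,395,400 ≥ Kr 7,316,950? no] → not satisfied.
§12.8 — Relevant Procedure: [the requirement has been advertised in the official gazette? no] AND [estimated contract value: Kr 6,395,400 ≥ Kr 7,316,950? no] AND [the procurement relates to defence or security? no] → not satisfied.
§12.1 — Recognised Procurement: [the requirement has been advertised in the official gazette? no] AND [estimated contract value: Kr 6,395,400 ≥ Kr 7,316,950? no] → not satisfied.
§12.7 — Essential Contract: [not a Relevant Procedure (§12.8)? yes] AND [Recognised Procurement (§12.1)? no] → not satisfied.
§12.4 — Critical Contract: [Excluded Procurement (§12.6)? no] OR [Essential Contract (§12.7)? no] → not satisfied.

No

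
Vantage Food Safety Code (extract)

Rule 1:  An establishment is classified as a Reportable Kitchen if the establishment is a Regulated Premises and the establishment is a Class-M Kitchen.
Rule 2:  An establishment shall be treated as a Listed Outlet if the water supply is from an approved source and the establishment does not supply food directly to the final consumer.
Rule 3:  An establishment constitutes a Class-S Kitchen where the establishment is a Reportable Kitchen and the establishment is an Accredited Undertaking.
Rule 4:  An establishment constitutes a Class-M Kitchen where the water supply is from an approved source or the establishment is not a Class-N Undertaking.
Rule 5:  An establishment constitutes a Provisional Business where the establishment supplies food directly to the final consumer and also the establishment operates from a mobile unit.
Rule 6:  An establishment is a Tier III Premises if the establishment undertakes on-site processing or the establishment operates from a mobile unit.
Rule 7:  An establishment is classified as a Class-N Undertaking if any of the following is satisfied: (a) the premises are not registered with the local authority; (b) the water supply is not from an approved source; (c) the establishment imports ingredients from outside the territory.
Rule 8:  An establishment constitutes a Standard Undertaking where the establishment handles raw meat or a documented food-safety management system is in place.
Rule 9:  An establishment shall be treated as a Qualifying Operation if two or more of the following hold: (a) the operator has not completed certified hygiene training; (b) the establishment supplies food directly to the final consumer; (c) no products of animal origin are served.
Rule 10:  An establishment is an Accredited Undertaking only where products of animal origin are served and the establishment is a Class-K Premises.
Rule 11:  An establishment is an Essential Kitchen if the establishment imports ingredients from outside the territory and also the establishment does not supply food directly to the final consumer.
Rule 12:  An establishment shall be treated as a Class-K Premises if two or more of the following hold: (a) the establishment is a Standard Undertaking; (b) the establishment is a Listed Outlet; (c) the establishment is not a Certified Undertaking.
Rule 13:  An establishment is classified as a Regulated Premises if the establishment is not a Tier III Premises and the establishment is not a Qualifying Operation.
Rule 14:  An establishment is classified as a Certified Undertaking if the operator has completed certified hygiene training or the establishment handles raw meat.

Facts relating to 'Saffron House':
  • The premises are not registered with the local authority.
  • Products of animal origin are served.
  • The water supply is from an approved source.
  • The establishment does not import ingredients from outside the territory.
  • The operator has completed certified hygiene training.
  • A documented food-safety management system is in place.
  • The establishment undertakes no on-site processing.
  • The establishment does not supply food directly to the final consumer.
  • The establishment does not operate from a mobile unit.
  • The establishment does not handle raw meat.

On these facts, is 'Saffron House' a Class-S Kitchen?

Yes

Under rule 6: the establishment undertakes on-site processing? no; or the establishment operates from a mobile unit? no. So the establishment is not a Tier III Premises.
Under rule 9: the operator has not completed certified hygiene training? no; the establishment supplies food directly to the final consumer? no; no products of animal origin are served? no — 0 of 3 hold (need ≥2) → not satisfied.
Under rule 13: not a Tier III Premises (rule 6)? yes; and not a Qualifying Operation (rule 9)? yes. So the establishment is a Regulated Premises.
Under rule 7: the premises are not registered with the local authority? yes; or the water supply is not from an approved source? no; or the establishment imports ingredients from outside the territory? no. So the establishment is a Class-N Undertaking.
Under rule 4: the water supply is from an approved source? yes; or not a Class-N Undertaking (rule 7)? no. So the establishment is a Class-M Kitchen.
Under rule 1: Regulated Premises (rule 13)? yes; and Class-M Kitchen (rule 4)? yes. So the establishment is a Reportable Kitchen.
Under rule 8: the establishment handles raw meat? no; or a documented food-safety management system is in place? yes. So the establishment is a Standard Undertaking.
Under rule 2: the water supply is from an approved source? yes; and the establishment does not supply food directly to the final consumer? yes. So the establishment is a Listed Outlet.
Under rule 14: the operator has completed certified hygiene training? yes; or the establishment handles raw meat? no. So the establishment is a Certified Undertaking.
Under rule 12: Standard Undertaking (rule 8)? yes; Listed Outlet (rule 2)? yes; not a Certified Undertaking (rule 14)? no — 2 of 3 hold (need ≥2) → satisfied.
Under rule 10: products of animal origin are served? yes; and Class-K Premises (rule 12)? yes. So the establishment is an Accredited Undertaking.
Under rule 3: Reportable Kitchen (rule 1)? yes; and Accredited Undertaking (rule 10)? yes. So the establishment is a Class-S Kitchen.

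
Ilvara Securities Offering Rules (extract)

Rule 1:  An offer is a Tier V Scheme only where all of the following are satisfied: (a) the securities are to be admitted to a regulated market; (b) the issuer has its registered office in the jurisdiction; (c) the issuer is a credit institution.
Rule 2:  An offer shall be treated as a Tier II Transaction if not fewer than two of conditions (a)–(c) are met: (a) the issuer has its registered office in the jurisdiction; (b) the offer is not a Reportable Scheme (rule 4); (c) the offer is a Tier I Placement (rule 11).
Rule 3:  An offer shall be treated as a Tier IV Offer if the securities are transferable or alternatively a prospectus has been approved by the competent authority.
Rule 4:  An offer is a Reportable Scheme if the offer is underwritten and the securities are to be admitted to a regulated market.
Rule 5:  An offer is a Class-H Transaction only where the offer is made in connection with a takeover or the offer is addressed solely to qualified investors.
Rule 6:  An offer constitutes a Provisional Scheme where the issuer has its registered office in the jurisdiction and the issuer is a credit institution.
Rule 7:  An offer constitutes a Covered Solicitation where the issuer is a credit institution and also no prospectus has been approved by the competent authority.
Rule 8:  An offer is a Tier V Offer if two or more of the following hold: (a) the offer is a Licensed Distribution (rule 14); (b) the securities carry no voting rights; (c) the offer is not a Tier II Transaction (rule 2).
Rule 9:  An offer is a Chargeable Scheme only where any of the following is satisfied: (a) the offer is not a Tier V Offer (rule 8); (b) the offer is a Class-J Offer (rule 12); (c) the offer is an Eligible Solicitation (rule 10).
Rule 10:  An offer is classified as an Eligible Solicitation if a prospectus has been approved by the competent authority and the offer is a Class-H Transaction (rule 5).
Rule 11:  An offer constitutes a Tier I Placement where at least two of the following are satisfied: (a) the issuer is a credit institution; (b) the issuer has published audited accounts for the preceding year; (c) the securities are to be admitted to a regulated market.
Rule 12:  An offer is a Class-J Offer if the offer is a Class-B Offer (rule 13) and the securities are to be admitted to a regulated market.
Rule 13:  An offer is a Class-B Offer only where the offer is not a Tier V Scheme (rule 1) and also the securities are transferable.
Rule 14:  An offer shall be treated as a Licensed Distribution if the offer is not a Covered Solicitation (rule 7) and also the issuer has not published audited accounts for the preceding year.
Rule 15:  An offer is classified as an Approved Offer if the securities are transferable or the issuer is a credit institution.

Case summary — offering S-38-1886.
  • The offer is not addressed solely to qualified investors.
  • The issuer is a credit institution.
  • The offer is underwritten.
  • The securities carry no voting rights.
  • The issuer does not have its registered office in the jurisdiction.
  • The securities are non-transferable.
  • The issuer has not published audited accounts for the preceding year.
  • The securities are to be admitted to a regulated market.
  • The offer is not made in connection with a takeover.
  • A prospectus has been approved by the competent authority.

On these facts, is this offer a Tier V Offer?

Under rule 7: the issuer is a credit institution? yes; and no prospectus has been approved by the competent authority? no. So the offer is not a Covered Solicitation.
Under rule 14: not a Covered Solicitation (rule 7)? yes; and the issuer has not published audited accounts for the preceding year? yes. So the offer is a Licensed Distribution.
Under rule 4: the offer is underwritten? yes; and the securities are to be admitted to a regulated market? yes. So the offer is a Reportable Scheme.
Under rule 11: the issuer is a credit institution? yes; the issuer has published audited accounts for the preceding year? no; the securities are to be admitted to a regulated market? yes — 2 of 3 hold (need ≥2) → satisfied.
Under rule 2: the issuer has its registered office in the jurisdiction? no; not a Reportable Scheme (rule 4)? no; Tier I Placement (rule 11)? yes — 1 of 3 hold (need ≥2) → not satisfied.
Under rule 8: Licensed Distribution (rule 14)? yes; the securities carry no voting rights? yes; not a Tier II Transaction (rule 2)? yes — 3 of 3 hold (need ≥2) → satisfied.

Yes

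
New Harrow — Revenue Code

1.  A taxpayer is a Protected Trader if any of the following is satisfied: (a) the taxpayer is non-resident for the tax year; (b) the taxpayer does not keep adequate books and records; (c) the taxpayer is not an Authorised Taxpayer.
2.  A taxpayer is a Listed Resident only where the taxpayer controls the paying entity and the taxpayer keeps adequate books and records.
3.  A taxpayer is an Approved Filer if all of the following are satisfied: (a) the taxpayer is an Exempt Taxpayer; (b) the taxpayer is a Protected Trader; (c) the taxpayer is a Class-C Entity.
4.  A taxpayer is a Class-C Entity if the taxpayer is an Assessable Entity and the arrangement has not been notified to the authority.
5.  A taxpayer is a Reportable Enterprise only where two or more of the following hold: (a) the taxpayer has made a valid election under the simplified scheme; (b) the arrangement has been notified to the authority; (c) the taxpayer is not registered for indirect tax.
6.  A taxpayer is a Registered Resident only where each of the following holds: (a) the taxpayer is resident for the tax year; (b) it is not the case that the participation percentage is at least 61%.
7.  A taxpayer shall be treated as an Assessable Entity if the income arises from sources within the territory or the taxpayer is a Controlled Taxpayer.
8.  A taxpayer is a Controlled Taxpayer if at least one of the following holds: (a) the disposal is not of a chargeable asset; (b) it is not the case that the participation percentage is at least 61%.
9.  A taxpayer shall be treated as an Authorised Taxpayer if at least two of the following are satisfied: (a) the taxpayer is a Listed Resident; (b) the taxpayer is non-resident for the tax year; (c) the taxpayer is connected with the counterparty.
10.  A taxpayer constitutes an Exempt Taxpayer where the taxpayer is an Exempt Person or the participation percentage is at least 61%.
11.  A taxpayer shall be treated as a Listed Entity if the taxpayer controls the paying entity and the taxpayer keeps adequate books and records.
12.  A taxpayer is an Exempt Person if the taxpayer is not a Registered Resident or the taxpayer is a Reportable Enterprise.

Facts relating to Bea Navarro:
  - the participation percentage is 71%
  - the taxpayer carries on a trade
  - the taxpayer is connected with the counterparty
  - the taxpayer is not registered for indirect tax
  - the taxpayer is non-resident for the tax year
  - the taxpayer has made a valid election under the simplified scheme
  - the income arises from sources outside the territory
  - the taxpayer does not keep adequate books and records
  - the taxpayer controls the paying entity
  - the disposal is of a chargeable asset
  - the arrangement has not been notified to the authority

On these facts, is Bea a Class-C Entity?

No

Under paragraph 8: the disposal is not of a chargeable asset? no; or participation percentage: 71% ≥ 61%? yes, so negated condition no. So the taxpayer is not a Controlled Taxpayer.
Under paragraph 7: the income arises from sources within the territory? no; or Controlled Taxpayer (paragraph 8)? no. So the taxpayer is not an Assessable Entity.
Under paragraph 4: Assessable Entity (paragraph 7)? no; and the arrangement has not been notified to the authority? yes. So the taxpayer is not a Class-C Entity.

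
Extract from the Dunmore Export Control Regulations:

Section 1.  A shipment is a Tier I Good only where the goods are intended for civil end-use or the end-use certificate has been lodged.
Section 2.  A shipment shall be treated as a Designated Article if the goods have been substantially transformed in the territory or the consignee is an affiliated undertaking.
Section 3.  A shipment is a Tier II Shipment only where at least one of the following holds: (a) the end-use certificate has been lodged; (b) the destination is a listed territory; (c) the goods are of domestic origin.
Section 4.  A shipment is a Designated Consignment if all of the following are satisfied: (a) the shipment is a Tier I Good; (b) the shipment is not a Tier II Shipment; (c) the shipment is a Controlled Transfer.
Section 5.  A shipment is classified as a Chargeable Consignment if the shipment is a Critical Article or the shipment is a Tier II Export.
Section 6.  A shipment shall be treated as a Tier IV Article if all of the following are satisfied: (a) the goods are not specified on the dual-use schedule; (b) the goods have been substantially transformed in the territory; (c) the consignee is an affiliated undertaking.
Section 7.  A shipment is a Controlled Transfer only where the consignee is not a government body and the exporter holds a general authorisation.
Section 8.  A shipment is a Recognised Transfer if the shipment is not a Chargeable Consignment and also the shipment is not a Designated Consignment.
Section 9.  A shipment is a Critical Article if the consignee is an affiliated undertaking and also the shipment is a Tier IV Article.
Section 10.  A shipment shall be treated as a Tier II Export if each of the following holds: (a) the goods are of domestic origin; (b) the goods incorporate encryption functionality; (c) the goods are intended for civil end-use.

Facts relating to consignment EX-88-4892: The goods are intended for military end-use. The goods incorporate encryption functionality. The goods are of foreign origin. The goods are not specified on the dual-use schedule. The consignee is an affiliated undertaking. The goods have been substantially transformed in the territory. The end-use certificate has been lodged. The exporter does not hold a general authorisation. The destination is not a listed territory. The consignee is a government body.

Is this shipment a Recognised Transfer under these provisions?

No

Under section 6: the goods are not specified on the dual-use schedule? yes; and the goods have been substantially transformed in the territory? yes; and the consignee is an affiliated undertaking? yes. So the shipment is a Tier IV Article.
Under section 9: the consignee is an affiliated undertaking? yes; and Tier IV Article (section 6)? yes. So the shipment is a Critical Article.
Under section 10: the goods are of domestic origin? no; and the goods incorporate encryption functionality? yes; and the goods are intended for civil end-use? no. So the shipment is not a Tier II Export.
Under section 5: Critical Article (section 9)? yes; or Tier II Export (section 10)? no. So the shipment is a Chargeable Consignment.
Under section 1: the goods are intended for civil end-use? no; or the end-use certificate has been lodged? yes. So the shipment is a Tier I Good.
Under section 3: the end-use certificate has been lodged? yes; or the destination is a listed territory? no; or the goods are of domestic origin? no. So the shipment is a Tier II Shipment.
Under section 7: the consignee is not a government body? no; and the exporter holds a general authorisation? no. So the shipment is not a Controlled Transfer.
Under section 4: Tier I Good (section 1)? yes; and not a Tier II Shipment (section 3)? no; and Controlled Transfer (section 7)? no. So the shipment is not a Designated Consignment.
Under section 8: not a Chargeable Consignment (section 5)? no; and not a Designated Consignment (section 4)? yes. So the shipment is not a Recognised Transfer.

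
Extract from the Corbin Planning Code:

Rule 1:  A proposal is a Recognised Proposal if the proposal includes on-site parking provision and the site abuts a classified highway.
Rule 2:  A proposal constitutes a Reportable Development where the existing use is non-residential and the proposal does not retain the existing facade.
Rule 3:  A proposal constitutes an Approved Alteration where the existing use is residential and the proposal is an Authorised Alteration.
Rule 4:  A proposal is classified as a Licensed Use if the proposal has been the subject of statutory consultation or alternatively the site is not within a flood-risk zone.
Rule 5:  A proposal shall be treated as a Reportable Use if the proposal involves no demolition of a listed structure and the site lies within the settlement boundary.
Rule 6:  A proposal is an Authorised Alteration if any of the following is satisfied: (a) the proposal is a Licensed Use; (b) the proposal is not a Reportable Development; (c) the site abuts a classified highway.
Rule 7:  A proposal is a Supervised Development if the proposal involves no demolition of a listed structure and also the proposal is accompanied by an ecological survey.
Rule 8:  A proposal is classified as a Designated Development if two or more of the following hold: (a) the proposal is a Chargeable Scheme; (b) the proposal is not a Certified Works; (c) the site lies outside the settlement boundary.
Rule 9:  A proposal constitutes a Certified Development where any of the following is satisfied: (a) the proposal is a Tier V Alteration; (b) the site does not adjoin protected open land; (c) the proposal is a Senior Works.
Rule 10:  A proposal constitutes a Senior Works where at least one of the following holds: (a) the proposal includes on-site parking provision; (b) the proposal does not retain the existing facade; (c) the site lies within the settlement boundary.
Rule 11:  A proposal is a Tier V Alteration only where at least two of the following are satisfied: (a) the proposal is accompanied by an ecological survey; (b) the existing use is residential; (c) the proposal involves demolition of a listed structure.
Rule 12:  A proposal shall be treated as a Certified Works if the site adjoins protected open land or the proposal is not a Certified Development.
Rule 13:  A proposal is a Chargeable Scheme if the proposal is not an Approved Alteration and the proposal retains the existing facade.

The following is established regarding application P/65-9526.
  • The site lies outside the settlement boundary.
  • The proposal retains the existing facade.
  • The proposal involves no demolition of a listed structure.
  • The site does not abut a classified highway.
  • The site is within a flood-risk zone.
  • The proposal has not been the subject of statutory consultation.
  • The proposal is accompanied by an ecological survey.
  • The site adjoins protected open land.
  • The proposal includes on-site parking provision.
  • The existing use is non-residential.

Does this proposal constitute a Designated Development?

Yes

Under rule 4: the proposal has been the subject of statutory consultation? no; or the site is not within a flood-risk zone? no. So the proposal is not a Licensed Use.
Under rule 2: the existing use is non-residential? yes; and the proposal does not retain the existing facade? no. So the proposal is not a Reportable Development.
Under rule 6: Licensed Use (rule 4)? no; or not a Reportable Development (rule 2)? yes; or the site abuts a classified highway? no. So the proposal is an Authorised Alteration.
Under rule 3: the existing use is residential? no; and Authorised Alteration (rule 6)? yes. So the proposal is not an Approved Alteration.
Under rule 13: not an Approved Alteration (rule 3)? yes; and the proposal retains the existing facade? yes. So the proposal is a Chargeable Scheme.
Under rule 11: the proposal is accompanied by an ecological survey? yes; the existing use is residential? no; the proposal involves demolition of a listed structure? no — 1 of 3 hold (need ≥2) → not satisfied.
Under rule 10: the proposal includes on-site parking provision? yes; or the proposal does not retain the existing facade? no; or the site lies within the settlement boundary? no. So the proposal is a Senior Works.
Under rule 9: Tier V Alteration (rule 11)? no; or the site does not adjoin protected open land? no; or Senior Works (rule 10)? yes. So the proposal is a Certified Development.
Under rule 12: the site adjoins protected open land? yes; or not a Certified Development (rule 9)? no. So the proposal is a Certified Works.
Under rule 8: Chargeable Scheme (rule 13)? yes; not a Certified Works (rule 12)? no; the site lies outside the settlement boundary? yes — 2 of 3 hold (need ≥2) → satisfied.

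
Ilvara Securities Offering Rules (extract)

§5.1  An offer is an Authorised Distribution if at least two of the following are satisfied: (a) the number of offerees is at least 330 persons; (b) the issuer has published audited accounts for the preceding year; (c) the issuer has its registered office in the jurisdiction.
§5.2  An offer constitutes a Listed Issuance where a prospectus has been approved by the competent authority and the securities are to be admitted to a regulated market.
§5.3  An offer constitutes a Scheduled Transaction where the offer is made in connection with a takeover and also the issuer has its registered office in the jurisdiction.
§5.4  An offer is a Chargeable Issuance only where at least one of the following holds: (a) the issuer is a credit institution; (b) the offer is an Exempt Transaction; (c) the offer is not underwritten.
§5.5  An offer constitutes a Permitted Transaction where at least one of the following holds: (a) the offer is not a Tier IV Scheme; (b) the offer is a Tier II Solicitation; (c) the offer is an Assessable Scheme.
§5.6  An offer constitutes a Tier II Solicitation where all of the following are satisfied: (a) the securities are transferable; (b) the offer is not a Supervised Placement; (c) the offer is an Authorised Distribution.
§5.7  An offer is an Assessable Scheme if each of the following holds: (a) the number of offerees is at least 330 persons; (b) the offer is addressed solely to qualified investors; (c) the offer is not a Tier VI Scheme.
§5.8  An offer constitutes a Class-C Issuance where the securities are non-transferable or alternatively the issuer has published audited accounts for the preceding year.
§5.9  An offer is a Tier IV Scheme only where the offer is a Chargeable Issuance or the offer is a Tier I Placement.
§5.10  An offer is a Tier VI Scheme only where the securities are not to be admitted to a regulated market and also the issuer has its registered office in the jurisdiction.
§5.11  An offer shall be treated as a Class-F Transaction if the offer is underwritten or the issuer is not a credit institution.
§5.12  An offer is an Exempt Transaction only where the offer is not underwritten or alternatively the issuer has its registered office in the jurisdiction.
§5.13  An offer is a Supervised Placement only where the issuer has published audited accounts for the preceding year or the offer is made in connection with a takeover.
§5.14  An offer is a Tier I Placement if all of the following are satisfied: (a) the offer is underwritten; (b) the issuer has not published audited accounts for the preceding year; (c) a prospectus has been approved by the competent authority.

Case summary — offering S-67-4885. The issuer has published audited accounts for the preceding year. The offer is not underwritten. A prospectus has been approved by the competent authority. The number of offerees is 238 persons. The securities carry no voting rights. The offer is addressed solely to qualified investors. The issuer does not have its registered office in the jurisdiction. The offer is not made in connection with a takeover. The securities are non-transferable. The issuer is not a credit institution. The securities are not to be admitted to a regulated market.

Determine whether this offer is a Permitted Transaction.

§5.12 — Exempt Transaction: [the offer is not underwritten? yes] OR [the issuer has its registered office in the jurisdiction? no] → satisfied.
§5.4 — Chargeable Issuance: [the issuer is a credit institution? no] OR [Exempt Transaction (§5.12)? yes] OR [the offer is not underwritten? yes] → satisfied.
§5.14 — Tier I Placement: [the offer is underwritten? no] AND [the issuer has not published audited accounts for the preceding year? no] AND [a prospectus has been approved by the competent authority? yes] → not satisfied.
§5.9 — Tier IV Scheme: [Chargeable Issuance (§5.4)? yes] OR [Tier I Placement (§5.14)? no] → satisfied.
§5.13 — Supervised Placement: [the issuer has published audited accounts for the preceding year? yes] OR [the offer is made in connection with a takeover? no] → satisfied.
§5.1 — Authorised Distribution: number of offerees: 238 persons ≥ 330 persons? no; the issuer has published audited accounts for the preceding year? yes; the issuer has its registered office in the jurisdiction? no — 1 of 3 hold (need ≥2) → not satisfied.
§5.6 — Tier II Solicitation: [the securities are transferable? no] AND [not a Supervised Placement (§5.13)? no] AND [Authorised Distribution (§5.1)? no] → not satisfied.
§5.10 — Tier VI Scheme: [the securities are not to be admitted to a regulated market? yes] AND [the issuer has its registered office in the jurisdiction? no] → not satisfied.
§5.7 — Assessable Scheme: [number of offerees: 238 persons ≥ 330 persons? no] AND [the offer is addressed solely to qualified investors? yes] AND [not a Tier VI Scheme (§5.10)? yes] → not satisfied.
§5.5 — Permitted Transaction: [not a Tier IV Scheme (§5.9)? no] OR [Tier II Solicitation (§5.6)? no] OR [Assessable Scheme (§5.7)? no] → not satisfied.

No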